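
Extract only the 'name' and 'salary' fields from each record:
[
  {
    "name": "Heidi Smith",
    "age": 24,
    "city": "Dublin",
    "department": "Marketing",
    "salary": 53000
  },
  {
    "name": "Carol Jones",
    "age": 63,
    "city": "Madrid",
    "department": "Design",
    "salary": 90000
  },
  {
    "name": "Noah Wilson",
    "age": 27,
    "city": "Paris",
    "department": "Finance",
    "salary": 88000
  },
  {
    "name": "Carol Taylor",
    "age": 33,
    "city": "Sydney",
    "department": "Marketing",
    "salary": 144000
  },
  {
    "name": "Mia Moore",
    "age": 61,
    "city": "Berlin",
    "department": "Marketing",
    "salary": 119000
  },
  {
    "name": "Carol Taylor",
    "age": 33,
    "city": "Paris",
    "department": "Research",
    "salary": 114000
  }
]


Original: 6 records with fields: name, age, city, department, salary
Keep: ['name', 'salary']
Drop: ['age', 'city', 'department']
Result: 6 records, 2 fields each

[
  {
    "name": "Heidi Smith",
    "salary": 53000
  },
  {
    "name": "Carol Jones",
    "salary": 90000
  },
  {
    "name": "Noah Wilson",
    "salary": 88000
  },
  {
    "name": "Carol Taylor",
    "salary": 144000
  },
  {
    "name": "Mia Moore",
    "salary": 119000
  },
  {
    "name": "Carol Taylor",
    "salary": 114000
  }
]


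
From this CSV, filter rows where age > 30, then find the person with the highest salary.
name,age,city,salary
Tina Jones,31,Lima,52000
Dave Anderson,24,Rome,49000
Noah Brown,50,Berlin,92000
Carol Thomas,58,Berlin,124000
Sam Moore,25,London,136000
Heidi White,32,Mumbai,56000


Filter: age > 30
Sort by: salary (descending)

Filtered records (4):
  Carol Thomas, age 58, salary $124000
  Noah Brown, age 50, salary $92000
  Heidi White, age 32, salary $56000
  Tina Jones, age 31, salary $52000

Highest salary: Carol Thomas ($124000)

Carol Thomas


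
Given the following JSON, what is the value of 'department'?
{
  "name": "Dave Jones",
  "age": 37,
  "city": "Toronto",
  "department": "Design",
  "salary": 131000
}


Looking up field 'department'
Value: Design

Design


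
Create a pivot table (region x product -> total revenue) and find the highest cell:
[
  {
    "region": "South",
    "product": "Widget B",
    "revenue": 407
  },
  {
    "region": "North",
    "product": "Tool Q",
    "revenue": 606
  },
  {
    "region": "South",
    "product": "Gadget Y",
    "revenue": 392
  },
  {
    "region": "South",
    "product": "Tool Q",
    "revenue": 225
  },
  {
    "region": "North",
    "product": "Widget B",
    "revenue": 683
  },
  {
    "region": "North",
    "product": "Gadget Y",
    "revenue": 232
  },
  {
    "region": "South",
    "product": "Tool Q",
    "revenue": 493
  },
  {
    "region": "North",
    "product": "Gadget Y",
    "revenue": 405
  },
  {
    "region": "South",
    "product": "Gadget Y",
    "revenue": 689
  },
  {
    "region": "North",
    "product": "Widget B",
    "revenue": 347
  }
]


Pivot: region (rows) x product (columns) -> total revenue

     Gadget Y      Tool Q        Widget B    
North          637           606          1030  
South         1081           718           407  

Highest: South / Gadget Y = $1081

South / Gadget Y = $1081


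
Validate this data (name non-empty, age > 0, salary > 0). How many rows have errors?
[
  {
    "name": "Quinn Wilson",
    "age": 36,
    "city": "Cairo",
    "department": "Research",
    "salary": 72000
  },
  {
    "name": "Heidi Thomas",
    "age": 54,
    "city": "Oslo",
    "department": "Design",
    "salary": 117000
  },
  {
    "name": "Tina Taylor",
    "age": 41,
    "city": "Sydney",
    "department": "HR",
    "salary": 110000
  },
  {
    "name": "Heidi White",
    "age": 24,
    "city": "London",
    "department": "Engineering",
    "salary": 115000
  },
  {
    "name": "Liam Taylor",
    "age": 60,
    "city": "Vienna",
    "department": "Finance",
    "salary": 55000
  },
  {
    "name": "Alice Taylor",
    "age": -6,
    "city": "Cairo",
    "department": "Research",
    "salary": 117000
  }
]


Validating 6 records:
Rules: name non-empty, age > 0, salary > 0

  Row 1 (Quinn Wilson): OK
  Row 2 (Heidi Thomas): OK
  Row 3 (Tina Taylor): OK
  Row 4 (Heidi White): OK
  Row 5 (Liam Taylor): OK
  Row 6 (Alice Taylor): negative age: -6

Total errors: 1

1 errors


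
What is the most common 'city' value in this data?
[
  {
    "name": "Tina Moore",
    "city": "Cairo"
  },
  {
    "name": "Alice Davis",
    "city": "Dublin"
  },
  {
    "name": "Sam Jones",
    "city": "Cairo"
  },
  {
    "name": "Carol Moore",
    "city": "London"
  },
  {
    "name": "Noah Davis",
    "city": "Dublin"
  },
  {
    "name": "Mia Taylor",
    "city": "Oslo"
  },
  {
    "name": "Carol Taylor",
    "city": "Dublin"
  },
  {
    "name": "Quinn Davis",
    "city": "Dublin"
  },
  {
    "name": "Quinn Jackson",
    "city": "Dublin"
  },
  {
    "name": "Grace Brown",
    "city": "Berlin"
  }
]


Counting 'city' values across 10 records:

  Dublin: 5 #####
  Cairo: 2 ##
  London: 1 #
  Oslo: 1 #
  Berlin: 1 #

Most common: Dublin (5 times)

Dublin (5 times)


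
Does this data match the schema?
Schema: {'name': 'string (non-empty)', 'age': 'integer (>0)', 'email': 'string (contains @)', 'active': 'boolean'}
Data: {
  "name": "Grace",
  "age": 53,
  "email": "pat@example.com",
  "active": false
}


Validating each field against schema:
  name: OK (non-empty string)
  age: OK (positive integer)
  email: OK (string with @)
  active: OK (boolean)

Result: VALID

VALID


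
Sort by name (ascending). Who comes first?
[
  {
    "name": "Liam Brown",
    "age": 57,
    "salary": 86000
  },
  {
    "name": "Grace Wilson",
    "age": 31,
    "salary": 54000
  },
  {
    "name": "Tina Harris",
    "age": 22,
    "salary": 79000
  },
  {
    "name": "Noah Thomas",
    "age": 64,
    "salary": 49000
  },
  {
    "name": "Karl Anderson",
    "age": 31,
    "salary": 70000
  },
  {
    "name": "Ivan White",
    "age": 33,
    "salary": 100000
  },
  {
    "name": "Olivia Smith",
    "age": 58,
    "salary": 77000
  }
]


Sort by: name (ascending)

Sorted order:
  1. Grace Wilson (name = Grace Wilson)
  2. Ivan White (name = Ivan White)
  3. Karl Anderson (name = Karl Anderson)
  4. Liam Brown (name = Liam Brown)
  5. Noah Thomas (name = Noah Thomas)
  6. Olivia Smith (name = Olivia Smith)
  7. Tina Harris (name = Tina Harris)

First: Grace Wilson

Grace Wilson


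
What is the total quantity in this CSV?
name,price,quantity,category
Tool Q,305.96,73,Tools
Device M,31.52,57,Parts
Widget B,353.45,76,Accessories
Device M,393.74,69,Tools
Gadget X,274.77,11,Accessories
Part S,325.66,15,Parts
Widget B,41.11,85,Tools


Computing total quantity:
Values: [73, 57, 76, 69, 11, 15, 85]
Sum = 386

386


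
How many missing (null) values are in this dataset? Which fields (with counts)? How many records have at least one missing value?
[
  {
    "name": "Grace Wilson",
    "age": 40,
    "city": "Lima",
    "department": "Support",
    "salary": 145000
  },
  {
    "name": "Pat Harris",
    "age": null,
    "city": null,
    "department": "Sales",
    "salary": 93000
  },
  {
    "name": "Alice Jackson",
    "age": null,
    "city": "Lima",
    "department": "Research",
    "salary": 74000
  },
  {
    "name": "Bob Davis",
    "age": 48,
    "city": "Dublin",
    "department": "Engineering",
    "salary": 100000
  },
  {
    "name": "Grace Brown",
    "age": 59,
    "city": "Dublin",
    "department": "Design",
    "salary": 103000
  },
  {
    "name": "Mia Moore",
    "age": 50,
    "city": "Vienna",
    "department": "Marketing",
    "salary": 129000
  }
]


Checking for missing (null) values in 6 records:

  Grace Wilson: complete
  Pat Harris: age, city
  Alice Jackson: age
  Bob Davis: complete
  Grace Brown: complete
  Mia Moore: complete

Per field:
  name: 0 missing
  age: 2 missing
  city: 1 missing
  department: 0 missing
  salary: 0 missing

Total missing values: 3
Records with any missing: 2

3 missing values (age: 2, city: 1); 2 incomplete records


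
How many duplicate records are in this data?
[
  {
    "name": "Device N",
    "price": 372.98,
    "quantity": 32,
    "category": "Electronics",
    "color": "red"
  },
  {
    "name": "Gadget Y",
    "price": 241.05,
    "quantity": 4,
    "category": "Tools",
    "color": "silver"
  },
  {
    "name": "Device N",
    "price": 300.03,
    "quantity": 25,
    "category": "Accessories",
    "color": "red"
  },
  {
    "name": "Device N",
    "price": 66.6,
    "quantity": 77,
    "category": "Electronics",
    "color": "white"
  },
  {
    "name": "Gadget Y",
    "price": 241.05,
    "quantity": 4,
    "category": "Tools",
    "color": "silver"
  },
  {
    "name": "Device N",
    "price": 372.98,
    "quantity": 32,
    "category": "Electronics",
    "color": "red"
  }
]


Checking 6 records for duplicates:

  Row 1: Device N ($372.98, qty 32)
  Row 2: Gadget Y ($241.05, qty 4)
  Row 3: Device N ($300.03, qty 25)
  Row 4: Device N ($66.6, qty 77)
  Row 5: Gadget Y ($241.05, qty 4) <-- DUPLICATE
  Row 6: Device N ($372.98, qty 32) <-- DUPLICATE

Duplicates found: 2
Unique records: 4

2 duplicates, 4 unique


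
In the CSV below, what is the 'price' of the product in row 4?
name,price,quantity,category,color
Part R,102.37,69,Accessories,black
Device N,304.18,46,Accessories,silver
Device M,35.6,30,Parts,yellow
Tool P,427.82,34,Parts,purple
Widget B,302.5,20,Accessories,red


Query: Row 4 ('Tool P'), column 'price'
Value: 427.82

427.82


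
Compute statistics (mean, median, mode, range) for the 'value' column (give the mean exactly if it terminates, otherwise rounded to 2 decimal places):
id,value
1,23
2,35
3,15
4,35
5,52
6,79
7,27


Data: [23, 35, 15, 35, 52, 79, 27]
Count: 7
Sum: 266
Mean: 266/7 = 38
Sorted: [15, 23, 27, 35, 35, 52, 79]
Median: 35.0
Mode: 35 (2 times)
Range: 79 - 15 = 64
Min: 15, Max: 79

mean=38, median=35.0, mode=35, range=64


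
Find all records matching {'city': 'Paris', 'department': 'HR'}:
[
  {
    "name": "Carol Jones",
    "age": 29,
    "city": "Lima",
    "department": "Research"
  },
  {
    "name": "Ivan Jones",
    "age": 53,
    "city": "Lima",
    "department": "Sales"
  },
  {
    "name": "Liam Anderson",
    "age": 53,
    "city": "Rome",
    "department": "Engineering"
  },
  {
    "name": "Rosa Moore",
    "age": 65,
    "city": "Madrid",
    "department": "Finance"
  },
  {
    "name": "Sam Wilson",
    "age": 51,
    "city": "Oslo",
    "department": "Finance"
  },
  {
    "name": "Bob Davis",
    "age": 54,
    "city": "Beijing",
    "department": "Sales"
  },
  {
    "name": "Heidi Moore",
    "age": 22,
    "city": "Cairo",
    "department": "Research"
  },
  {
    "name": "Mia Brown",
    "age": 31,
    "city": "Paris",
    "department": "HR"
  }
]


Search criteria: {'city': 'Paris', 'department': 'HR'}

Checking 8 records:
  Carol Jones: {city: Lima, department: Research}
  Ivan Jones: {city: Lima, department: Sales}
  Liam Anderson: {city: Rome, department: Engineering}
  Rosa Moore: {city: Madrid, department: Finance}
  Sam Wilson: {city: Oslo, department: Finance}
  Bob Davis: {city: Beijing, department: Sales}
  Heidi Moore: {city: Cairo, department: Research}
  Mia Brown: {city: Paris, department: HR} <-- MATCH

Matches: ["Mia Brown"]

["Mia Brown"]


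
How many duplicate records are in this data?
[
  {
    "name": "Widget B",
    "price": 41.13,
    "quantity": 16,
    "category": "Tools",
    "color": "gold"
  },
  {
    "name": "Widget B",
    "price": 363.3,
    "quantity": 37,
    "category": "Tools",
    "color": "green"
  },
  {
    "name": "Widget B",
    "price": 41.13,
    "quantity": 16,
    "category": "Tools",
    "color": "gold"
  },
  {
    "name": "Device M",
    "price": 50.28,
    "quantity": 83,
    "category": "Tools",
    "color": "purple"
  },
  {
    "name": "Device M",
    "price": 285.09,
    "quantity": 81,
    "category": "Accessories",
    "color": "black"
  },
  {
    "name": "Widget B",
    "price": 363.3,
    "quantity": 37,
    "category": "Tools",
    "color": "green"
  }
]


Checking 6 records for duplicates:

  Row 1: Widget B ($41.13, qty 16)
  Row 2: Widget B ($363.3, qty 37)
  Row 3: Widget B ($41.13, qty 16) <-- DUPLICATE
  Row 4: Device M ($50.28, qty 83)
  Row 5: Device M ($285.09, qty 81)
  Row 6: Widget B ($363.3, qty 37) <-- DUPLICATE

Duplicates found: 2
Unique records: 4

2 duplicates, 4 unique


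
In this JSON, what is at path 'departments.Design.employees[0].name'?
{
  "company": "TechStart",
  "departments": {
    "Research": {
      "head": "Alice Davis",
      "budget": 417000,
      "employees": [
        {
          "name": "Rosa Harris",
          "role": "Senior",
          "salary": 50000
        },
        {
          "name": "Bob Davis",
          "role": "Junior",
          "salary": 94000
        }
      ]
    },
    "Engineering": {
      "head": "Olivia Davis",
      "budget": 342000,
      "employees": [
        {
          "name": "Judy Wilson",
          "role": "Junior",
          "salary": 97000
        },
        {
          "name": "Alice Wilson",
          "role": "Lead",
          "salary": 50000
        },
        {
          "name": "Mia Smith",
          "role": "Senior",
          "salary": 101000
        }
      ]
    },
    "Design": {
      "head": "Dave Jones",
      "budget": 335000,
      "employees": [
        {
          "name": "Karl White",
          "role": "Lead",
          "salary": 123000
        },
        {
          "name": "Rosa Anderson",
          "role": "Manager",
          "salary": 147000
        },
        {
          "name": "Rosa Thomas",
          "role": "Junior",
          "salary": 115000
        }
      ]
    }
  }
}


Path: departments.Design.employees[0].name

Navigate:
  -> departments
  -> Design
  -> employees[0].name = 'Karl White'

Karl White


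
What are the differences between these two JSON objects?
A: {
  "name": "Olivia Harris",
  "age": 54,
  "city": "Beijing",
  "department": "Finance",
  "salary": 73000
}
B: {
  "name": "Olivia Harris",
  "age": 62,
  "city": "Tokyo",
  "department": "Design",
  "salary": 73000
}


Comparing each field (in key order):
  name: same
  age: DIFFERENT
  city: DIFFERENT
  department: DIFFERENT
  salary: same
Differences:
  age: 54 -> 62
  city: Beijing -> Tokyo
  department: Finance -> Design

3 field(s) changed

3 changes: age, city, department


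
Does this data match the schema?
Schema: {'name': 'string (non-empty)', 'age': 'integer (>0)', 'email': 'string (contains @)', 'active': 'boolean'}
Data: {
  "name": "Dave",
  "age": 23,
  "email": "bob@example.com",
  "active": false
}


Validating each field against schema:
  name: OK (non-empty string)
  age: OK (positive integer)
  email: OK (string with @)
  active: OK (boolean)

Result: VALID

VALID


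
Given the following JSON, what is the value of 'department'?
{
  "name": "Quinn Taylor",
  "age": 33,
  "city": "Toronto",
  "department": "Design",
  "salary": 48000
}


Looking up field 'department'
Value: Design

Design


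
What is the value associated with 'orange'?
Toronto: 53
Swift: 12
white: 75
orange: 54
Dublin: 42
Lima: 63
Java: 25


Looking up key 'orange'
Value: 54

54


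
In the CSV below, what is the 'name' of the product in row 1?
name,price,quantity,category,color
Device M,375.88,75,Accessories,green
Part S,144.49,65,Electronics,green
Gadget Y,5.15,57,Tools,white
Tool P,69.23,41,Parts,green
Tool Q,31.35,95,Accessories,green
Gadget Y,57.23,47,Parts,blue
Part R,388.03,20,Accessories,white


Query: Row 1 ('Device M'), column 'name'
Value: Device M

Device M


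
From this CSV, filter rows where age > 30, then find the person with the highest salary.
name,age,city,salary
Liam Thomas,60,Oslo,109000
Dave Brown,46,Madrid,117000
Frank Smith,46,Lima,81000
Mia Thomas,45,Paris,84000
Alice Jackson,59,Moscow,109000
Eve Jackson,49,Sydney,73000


Filter: age > 30
Sort by: salary (descending)

Filtered records (6):
  Dave Brown, age 46, salary $117000
  Liam Thomas, age 60, salary $109000
  Alice Jackson, age 59, salary $109000
  Mia Thomas, age 45, salary $84000
  Frank Smith, age 46, salary $81000
  Eve Jackson, age 49, salary $73000

Highest salary: Dave Brown ($117000)

Dave Brown


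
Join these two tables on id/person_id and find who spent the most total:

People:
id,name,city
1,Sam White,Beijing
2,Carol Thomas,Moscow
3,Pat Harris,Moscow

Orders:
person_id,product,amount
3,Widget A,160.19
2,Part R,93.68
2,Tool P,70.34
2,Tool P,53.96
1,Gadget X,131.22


Join on: people.id = orders.person_id

Joined rows:
  Pat Harris (Moscow) bought Widget A for $160.19
  Carol Thomas (Moscow) bought Part R for $93.68
  Carol Thomas (Moscow) bought Tool P for $70.34
  Carol Thomas (Moscow) bought Tool P for $53.96
  Sam White (Beijing) bought Gadget X for $131.22

Total per person:
  Carol Thomas: $217.98
  Pat Harris: $160.19
  Sam White: $131.22

Top spender: Carol Thomas ($217.98)

Carol Thomas ($217.98)


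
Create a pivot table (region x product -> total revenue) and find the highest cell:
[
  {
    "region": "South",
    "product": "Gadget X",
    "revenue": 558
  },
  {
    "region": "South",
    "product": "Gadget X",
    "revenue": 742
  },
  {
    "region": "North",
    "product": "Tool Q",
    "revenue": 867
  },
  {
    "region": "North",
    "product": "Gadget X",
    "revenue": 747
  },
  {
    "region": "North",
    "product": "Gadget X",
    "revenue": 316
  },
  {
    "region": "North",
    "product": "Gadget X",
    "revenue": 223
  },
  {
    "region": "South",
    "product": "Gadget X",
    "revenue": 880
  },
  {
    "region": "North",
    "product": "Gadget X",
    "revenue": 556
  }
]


Pivot: region (rows) x product (columns) -> total revenue

     Gadget X      Tool Q      
North         1842           867  
South         2180             0  

Highest: South / Gadget X = $2180

South / Gadget X = $2180


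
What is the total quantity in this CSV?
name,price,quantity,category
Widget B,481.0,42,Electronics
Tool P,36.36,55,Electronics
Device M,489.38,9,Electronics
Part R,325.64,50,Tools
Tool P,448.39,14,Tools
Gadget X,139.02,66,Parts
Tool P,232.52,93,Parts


Computing total quantity:
Values: [42, 55, 9, 50, 14, 66, 93]
Sum = 329

329


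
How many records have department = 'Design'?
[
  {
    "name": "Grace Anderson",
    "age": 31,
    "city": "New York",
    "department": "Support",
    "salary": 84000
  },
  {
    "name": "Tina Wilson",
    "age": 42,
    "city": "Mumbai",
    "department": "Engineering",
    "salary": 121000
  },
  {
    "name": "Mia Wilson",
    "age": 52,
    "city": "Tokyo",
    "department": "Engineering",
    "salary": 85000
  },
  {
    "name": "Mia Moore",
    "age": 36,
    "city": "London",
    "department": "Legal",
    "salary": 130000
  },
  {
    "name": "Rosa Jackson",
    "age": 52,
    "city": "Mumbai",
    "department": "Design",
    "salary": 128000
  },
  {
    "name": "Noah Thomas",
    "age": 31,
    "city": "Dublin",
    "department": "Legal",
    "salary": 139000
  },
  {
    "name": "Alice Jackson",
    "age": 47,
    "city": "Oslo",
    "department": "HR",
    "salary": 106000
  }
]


Data: 7 records
Condition: department = 'Design'

Checking each record:
  Grace Anderson: Support
  Tina Wilson: Engineering
  Mia Wilson: Engineering
  Mia Moore: Legal
  Rosa Jackson: Design MATCH
  Noah Thomas: Legal
  Alice Jackson: HR

Count: 1

1


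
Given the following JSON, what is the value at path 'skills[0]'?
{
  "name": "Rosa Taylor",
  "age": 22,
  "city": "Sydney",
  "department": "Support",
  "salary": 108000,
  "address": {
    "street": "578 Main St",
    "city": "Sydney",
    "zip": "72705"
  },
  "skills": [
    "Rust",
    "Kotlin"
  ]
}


Query: skills[0]
Path: skills -> first element
Value: Rust

Rust


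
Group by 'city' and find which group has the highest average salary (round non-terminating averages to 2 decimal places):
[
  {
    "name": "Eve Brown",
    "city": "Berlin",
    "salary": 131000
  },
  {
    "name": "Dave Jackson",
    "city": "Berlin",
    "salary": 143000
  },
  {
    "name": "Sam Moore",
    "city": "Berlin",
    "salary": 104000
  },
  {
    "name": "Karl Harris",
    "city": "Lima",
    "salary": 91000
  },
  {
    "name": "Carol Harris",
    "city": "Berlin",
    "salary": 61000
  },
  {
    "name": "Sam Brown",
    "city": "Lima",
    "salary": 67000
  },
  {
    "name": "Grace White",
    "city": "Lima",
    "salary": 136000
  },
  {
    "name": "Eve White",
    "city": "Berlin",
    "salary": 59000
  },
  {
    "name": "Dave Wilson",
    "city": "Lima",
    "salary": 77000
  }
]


Group by: city

Groups:
  Berlin: 5 people, avg salary = 498000/5 = $99600
  Lima: 4 people, avg salary = 371000/4 = $92750

Highest average salary: Berlin ($99600)

Berlin ($99600)


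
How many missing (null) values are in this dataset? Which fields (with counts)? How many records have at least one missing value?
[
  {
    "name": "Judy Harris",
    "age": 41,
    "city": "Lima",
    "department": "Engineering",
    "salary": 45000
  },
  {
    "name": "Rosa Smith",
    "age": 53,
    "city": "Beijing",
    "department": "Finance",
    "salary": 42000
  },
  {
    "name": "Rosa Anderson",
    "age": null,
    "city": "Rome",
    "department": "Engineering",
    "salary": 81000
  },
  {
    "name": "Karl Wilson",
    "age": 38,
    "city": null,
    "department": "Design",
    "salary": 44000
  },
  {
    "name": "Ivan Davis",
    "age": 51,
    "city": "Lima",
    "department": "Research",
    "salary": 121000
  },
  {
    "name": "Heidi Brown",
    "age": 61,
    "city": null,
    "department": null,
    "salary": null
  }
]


Checking for missing (null) values in 6 records:

  Judy Harris: complete
  Rosa Smith: complete
  Rosa Anderson: age
  Karl Wilson: city
  Ivan Davis: complete
  Heidi Brown: city, department, salary

Per field:
  name: 0 missing
  age: 1 missing
  city: 2 missing
  department: 1 missing
  salary: 1 missing

Total missing values: 5
Records with any missing: 3

5 missing values (age: 1, city: 2, department: 1, salary: 1); 3 incomplete records


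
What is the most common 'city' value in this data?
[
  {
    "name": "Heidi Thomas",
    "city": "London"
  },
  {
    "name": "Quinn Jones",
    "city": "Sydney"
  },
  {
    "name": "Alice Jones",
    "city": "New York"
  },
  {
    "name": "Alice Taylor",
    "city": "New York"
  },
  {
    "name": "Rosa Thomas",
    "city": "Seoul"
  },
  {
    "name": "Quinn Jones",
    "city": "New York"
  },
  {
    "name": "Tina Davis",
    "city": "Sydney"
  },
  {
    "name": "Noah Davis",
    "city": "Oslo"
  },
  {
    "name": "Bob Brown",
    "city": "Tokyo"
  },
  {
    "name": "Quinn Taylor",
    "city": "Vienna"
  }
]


Counting 'city' values across 10 records:

  New York: 3 ###
  Sydney: 2 ##
  London: 1 #
  Seoul: 1 #
  Oslo: 1 #
  Tokyo: 1 #
  Vienna: 1 #

Most common: New York (3 times)

New York (3 times)


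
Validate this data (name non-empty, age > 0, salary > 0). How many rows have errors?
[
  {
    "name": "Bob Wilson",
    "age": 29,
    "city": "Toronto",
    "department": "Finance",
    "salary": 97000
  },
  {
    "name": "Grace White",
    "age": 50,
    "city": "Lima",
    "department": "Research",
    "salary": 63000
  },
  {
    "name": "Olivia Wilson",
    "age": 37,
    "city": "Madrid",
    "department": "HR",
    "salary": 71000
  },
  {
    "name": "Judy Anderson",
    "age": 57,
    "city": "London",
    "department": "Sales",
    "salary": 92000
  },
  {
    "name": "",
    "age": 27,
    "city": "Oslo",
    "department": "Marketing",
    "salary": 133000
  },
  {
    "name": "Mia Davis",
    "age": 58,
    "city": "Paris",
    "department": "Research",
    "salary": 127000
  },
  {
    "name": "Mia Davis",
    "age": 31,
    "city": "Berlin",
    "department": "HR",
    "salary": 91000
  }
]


Validating 7 records:
Rules: name non-empty, age > 0, salary > 0

  Row 1 (Bob Wilson): OK
  Row 2 (Grace White): OK
  Row 3 (Olivia Wilson): OK
  Row 4 (Judy Anderson): OK
  Row 5 (???): empty name
  Row 6 (Mia Davis): OK
  Row 7 (Mia Davis): OK

Total errors: 1

1 errors


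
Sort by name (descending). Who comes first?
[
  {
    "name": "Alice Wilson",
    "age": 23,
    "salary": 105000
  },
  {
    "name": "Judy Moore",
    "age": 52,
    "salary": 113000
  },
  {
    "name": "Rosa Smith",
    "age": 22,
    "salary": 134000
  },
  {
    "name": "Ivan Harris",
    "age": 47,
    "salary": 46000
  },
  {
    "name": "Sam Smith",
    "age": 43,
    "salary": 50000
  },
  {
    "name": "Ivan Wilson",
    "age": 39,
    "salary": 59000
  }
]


Sort by: name (descending)

Sorted order:
  1. Sam Smith (name = Sam Smith)
  2. Rosa Smith (name = Rosa Smith)
  3. Judy Moore (name = Judy Moore)
  4. Ivan Wilson (name = Ivan Wilson)
  5. Ivan Harris (name = Ivan Harris)
  6. Alice Wilson (name = Alice Wilson)

First: Sam Smith

Sam Smith


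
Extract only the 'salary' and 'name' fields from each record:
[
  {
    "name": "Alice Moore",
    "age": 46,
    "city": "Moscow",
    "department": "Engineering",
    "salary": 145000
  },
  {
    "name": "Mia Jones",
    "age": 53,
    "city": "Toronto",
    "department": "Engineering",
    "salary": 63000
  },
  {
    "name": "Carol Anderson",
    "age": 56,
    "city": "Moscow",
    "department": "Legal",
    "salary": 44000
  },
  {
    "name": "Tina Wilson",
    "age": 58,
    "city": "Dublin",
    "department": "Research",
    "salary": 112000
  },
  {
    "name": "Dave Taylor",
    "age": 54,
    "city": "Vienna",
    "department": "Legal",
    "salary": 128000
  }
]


Original: 5 records with fields: name, age, city, department, salary
Keep: ['salary', 'name']
Drop: ['age', 'city', 'department']
Result: 5 records, 2 fields each

[
  {
    "salary": 145000,
    "name": "Alice Moore"
  },
  {
    "salary": 63000,
    "name": "Mia Jones"
  },
  {
    "salary": 44000,
    "name": "Carol Anderson"
  },
  {
    "salary": 112000,
    "name": "Tina Wilson"
  },
  {
    "salary": 128000,
    "name": "Dave Taylor"
  }
]


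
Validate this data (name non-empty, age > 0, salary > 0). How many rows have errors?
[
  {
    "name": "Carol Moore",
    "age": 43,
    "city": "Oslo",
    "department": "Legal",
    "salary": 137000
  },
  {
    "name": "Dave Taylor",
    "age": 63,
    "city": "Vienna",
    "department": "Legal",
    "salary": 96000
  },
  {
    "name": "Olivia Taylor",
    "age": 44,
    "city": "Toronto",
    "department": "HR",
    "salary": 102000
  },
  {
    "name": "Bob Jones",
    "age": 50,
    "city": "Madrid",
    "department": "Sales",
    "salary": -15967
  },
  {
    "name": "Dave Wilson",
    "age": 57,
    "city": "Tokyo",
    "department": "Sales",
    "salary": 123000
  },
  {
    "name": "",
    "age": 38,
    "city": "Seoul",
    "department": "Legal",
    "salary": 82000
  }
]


Validating 6 records:
Rules: name non-empty, age > 0, salary > 0

  Row 1 (Carol Moore): OK
  Row 2 (Dave Taylor): OK
  Row 3 (Olivia Taylor): OK
  Row 4 (Bob Jones): negative salary: -15967
  Row 5 (Dave Wilson): OK
  Row 6 (???): empty name

Total errors: 2

2 errors


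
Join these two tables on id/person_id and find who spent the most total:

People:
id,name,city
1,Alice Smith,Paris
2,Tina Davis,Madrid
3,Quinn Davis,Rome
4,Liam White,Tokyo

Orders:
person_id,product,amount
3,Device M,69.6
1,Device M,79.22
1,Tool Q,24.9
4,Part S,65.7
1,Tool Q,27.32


Join on: people.id = orders.person_id

Joined rows:
  Quinn Davis (Rome) bought Device M for $69.6
  Alice Smith (Paris) bought Device M for $79.22
  Alice Smith (Paris) bought Tool Q for $24.9
  Liam White (Tokyo) bought Part S for $65.7
  Alice Smith (Paris) bought Tool Q for $27.32

Total per person:
  Alice Smith: $131.44
  Quinn Davis: $69.60
  Liam White: $65.70

Top spender: Alice Smith ($131.44)

Alice Smith ($131.44)


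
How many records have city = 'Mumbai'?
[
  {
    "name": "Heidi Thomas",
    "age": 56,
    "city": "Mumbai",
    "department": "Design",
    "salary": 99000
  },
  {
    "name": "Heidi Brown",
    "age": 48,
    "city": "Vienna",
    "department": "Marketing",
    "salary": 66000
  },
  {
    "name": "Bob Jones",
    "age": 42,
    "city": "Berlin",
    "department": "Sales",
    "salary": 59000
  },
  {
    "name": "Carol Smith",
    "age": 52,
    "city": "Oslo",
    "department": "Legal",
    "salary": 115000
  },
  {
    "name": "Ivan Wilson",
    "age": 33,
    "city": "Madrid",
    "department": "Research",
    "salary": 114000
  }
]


Data: 5 records
Condition: city = 'Mumbai'

Checking each record:
  Heidi Thomas: Mumbai MATCH
  Heidi Brown: Vienna
  Bob Jones: Berlin
  Carol Smith: Oslo
  Ivan Wilson: Madrid

Count: 1

1


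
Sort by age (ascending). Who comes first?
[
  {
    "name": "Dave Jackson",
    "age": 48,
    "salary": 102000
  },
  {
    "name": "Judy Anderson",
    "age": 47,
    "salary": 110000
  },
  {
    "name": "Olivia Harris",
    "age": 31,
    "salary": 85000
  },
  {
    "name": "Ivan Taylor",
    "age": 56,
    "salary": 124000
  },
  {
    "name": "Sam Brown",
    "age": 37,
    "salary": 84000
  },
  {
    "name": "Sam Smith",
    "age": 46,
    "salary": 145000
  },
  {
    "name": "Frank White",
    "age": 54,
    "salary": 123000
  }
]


Sort by: age (ascending)

Sorted order:
  1. Olivia Harris (age = 31)
  2. Sam Brown (age = 37)
  3. Sam Smith (age = 46)
  4. Judy Anderson (age = 47)
  5. Dave Jackson (age = 48)
  6. Frank White (age = 54)
  7. Ivan Taylor (age = 56)

First: Olivia Harris

Olivia Harris


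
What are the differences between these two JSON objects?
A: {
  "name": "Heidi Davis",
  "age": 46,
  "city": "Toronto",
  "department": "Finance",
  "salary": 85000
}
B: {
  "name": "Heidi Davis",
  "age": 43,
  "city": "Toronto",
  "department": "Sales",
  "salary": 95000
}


Comparing each field (in key order):
  name: same
  age: DIFFERENT
  city: same
  department: DIFFERENT
  salary: DIFFERENT
Differences:
  age: 46 -> 43
  department: Finance -> Sales
  salary: 85000 -> 95000

3 field(s) changed

3 changes: age, department, salary


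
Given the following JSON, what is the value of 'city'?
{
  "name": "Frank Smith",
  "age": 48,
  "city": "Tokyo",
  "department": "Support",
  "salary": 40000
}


Looking up field 'city'
Value: Tokyo

Tokyo


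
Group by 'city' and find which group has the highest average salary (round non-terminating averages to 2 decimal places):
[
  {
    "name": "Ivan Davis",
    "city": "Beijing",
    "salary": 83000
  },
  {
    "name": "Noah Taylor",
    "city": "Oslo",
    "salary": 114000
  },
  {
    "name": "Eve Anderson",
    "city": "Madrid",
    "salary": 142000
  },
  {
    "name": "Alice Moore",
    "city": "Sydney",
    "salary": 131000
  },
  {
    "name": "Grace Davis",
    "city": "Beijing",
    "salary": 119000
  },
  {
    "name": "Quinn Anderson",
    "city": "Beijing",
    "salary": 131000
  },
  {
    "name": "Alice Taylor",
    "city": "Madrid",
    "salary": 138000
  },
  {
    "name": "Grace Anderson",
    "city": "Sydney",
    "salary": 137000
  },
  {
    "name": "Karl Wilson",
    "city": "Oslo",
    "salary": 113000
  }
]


Group by: city

Groups:
  Beijing: 3 people, avg salary = 333000/3 = $111000
  Madrid: 2 people, avg salary = 280000/2 = $140000
  Oslo: 2 people, avg salary = 227000/2 = $113500
  Sydney: 2 people, avg salary = 268000/2 = $134000

Highest average salary: Madrid ($140000)

Madrid ($140000)


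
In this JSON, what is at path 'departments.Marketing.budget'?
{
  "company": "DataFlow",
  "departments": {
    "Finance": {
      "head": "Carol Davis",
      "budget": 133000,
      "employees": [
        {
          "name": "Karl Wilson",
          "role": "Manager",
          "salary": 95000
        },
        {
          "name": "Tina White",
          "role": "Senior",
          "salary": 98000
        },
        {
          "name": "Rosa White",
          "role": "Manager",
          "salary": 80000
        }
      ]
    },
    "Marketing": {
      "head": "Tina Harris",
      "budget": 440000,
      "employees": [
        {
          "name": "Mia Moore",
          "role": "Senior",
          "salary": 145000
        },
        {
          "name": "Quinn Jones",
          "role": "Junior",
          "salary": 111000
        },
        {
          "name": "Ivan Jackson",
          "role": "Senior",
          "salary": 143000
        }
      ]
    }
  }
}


Path: departments.Marketing.budget

Navigate:
  -> departments
  -> Marketing
  -> budget = 440000

440000


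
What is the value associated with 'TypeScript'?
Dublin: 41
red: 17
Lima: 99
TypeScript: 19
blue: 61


Looking up key 'TypeScript'
Value: 19

19


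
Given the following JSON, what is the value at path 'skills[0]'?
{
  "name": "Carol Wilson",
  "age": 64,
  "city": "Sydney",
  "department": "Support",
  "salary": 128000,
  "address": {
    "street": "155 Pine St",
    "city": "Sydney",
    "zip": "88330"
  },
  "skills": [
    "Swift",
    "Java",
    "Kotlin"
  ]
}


Query: skills[0]
Path: skills -> first element
Value: Swift

Swift


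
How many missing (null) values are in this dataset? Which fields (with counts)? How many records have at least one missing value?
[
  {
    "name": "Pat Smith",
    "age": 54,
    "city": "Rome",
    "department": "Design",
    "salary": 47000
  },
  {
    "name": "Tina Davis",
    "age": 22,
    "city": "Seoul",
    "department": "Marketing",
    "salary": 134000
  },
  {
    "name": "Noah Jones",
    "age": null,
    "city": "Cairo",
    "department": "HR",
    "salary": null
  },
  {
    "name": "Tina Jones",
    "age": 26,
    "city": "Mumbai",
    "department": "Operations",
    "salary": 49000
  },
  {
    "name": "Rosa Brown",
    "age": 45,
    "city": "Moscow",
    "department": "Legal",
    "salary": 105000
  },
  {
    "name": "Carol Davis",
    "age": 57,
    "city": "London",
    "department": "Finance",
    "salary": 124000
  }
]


Checking for missing (null) values in 6 records:

  Pat Smith: complete
  Tina Davis: complete
  Noah Jones: age, salary
  Tina Jones: complete
  Rosa Brown: complete
  Carol Davis: complete

Per field:
  name: 0 missing
  age: 1 missing
  city: 0 missing
  department: 0 missing
  salary: 1 missing

Total missing values: 2
Records with any missing: 1

2 missing values (age: 1, salary: 1); 1 incomplete records


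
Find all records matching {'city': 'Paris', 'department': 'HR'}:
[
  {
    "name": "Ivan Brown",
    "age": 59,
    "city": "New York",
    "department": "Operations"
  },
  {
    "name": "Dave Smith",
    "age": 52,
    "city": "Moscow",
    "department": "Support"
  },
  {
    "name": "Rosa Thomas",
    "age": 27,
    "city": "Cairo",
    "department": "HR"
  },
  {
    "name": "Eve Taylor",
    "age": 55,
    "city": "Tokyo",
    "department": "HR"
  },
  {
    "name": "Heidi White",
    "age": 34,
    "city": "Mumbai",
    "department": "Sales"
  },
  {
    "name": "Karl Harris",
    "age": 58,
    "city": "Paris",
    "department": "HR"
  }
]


Search criteria: {'city': 'Paris', 'department': 'HR'}

Checking 6 records:
  Ivan Brown: {city: New York, department: Operations}
  Dave Smith: {city: Moscow, department: Support}
  Rosa Thomas: {city: Cairo, department: HR}
  Eve Taylor: {city: Tokyo, department: HR}
  Heidi White: {city: Mumbai, department: Sales}
  Karl Harris: {city: Paris, department: HR} <-- MATCH

Matches: ["Karl Harris"]

["Karl Harris"]


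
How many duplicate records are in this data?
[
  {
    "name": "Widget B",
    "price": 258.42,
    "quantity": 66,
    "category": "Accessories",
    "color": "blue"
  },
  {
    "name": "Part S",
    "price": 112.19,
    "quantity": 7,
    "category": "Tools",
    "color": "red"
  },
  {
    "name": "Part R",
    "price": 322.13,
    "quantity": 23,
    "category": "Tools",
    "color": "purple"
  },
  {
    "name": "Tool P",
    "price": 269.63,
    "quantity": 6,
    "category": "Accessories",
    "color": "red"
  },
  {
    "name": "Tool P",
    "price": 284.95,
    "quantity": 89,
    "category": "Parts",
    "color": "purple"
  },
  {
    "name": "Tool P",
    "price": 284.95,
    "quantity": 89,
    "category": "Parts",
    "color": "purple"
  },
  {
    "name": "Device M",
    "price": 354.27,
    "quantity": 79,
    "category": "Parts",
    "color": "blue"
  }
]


Checking 7 records for duplicates:

  Row 1: Widget B ($258.42, qty 66)
  Row 2: Part S ($112.19, qty 7)
  Row 3: Part R ($322.13, qty 23)
  Row 4: Tool P ($269.63, qty 6)
  Row 5: Tool P ($284.95, qty 89)
  Row 6: Tool P ($284.95, qty 89) <-- DUPLICATE
  Row 7: Device M ($354.27, qty 79)

Duplicates found: 1
Unique records: 6

1 duplicates, 6 unique


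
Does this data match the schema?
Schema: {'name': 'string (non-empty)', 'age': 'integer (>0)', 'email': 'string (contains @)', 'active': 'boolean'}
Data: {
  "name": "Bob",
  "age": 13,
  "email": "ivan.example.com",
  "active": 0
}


Validating each field against schema:
  name: OK (non-empty string)
  age: OK (positive integer)
  email: FAIL ("ivan.example.com" does not contain @)
  active: FAIL (0 is not a boolean)

Result: INVALID (2 errors: email, active)

INVALID (2 errors: email, active)


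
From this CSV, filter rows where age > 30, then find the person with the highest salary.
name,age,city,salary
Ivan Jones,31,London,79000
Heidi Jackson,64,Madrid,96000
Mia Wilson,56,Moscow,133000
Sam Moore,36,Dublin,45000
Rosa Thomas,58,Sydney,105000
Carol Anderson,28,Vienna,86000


Filter: age > 30
Sort by: salary (descending)

Filtered records (5):
  Mia Wilson, age 56, salary $133000
  Rosa Thomas, age 58, salary $105000
  Heidi Jackson, age 64, salary $96000
  Ivan Jones, age 31, salary $79000
  Sam Moore, age 36, salary $45000

Highest salary: Mia Wilson ($133000)

Mia Wilson


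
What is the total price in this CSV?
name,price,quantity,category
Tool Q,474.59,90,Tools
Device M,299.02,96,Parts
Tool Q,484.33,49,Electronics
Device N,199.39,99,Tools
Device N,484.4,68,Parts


Computing total price:
Values: [474.59, 299.02, 484.33, 199.39, 484.4]
Sum = 1941.73

1941.73


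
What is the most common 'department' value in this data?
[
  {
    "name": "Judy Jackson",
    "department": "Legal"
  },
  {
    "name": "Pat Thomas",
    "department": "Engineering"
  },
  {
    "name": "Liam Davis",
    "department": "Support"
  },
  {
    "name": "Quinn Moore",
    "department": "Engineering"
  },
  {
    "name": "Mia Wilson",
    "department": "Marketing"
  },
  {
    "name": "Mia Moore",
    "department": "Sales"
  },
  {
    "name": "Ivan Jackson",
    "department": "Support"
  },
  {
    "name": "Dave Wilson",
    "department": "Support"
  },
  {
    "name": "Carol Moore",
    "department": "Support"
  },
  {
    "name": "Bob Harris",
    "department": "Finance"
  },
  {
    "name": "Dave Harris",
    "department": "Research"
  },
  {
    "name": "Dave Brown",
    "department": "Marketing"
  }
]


Counting 'department' values across 12 records:

  Support: 4 ####
  Engineering: 2 ##
  Marketing: 2 ##
  Legal: 1 #
  Sales: 1 #
  Finance: 1 #
  Research: 1 #

Most common: Support (4 times)

Support (4 times)


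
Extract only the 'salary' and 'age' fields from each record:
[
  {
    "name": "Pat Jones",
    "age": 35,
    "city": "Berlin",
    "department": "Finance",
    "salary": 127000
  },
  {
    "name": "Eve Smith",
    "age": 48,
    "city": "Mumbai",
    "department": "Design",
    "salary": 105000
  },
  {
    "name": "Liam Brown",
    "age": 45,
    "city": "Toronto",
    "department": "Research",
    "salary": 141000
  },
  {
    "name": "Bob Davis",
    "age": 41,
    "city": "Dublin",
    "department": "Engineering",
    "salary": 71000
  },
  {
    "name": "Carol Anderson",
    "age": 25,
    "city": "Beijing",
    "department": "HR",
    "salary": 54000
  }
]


Original: 5 records with fields: name, age, city, department, salary
Keep: ['salary', 'age']
Drop: ['name', 'city', 'department']
Result: 5 records, 2 fields each

[
  {
    "salary": 127000,
    "age": 35
  },
  {
    "salary": 105000,
    "age": 48
  },
  {
    "salary": 141000,
    "age": 45
  },
  {
    "salary": 71000,
    "age": 41
  },
  {
    "salary": 54000,
    "age": 25
  }
]


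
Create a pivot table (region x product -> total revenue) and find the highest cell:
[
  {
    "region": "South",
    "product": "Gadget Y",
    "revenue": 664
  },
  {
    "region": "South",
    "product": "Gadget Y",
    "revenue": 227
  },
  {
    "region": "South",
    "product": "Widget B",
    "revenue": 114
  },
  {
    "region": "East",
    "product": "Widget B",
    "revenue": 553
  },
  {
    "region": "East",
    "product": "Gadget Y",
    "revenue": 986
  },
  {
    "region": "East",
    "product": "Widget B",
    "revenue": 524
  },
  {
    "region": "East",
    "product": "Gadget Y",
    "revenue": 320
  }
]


Pivot: region (rows) x product (columns) -> total revenue

     Gadget Y      Widget B    
East          1306          1077  
South          891           114  

Highest: East / Gadget Y = $1306

East / Gadget Y = $1306
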